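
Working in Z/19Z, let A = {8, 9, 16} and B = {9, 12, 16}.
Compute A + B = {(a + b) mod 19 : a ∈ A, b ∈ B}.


Work in Z/19Z: reduce every sum a + b modulo 19.
Enumerate all 9 pairs:
a = 8: 8+9=17, 8+12=1, 8+16=5
a = 9: 9+9=18, 9+12=2, 9+16=6
a = 16: 16+9=6, 16+12=9, 16+16=13
Distinct residues collected: {1, 2, 5, 6, 9, 13, 17, 18}
|A + B| = 8 (out of 19 total residues).

A + B = {1, 2, 5, 6, 9, 13, 17, 18}


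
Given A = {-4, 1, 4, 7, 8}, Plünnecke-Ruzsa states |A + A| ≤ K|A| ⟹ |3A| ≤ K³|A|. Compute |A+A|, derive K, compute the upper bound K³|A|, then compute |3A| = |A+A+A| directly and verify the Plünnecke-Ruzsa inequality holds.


|A| = 5.
Step 1: Compute A + A by enumerating all 25 pairs.
A + A = {-8, -3, 0, 2, 3, 4, 5, 8, 9, 11, 12, 14, 15, 16}, so |A + A| = 14.
Step 2: Doubling constant K = |A + A|/|A| = 14/5 = 14/5 ≈ 2.8000.
Step 3: Plünnecke-Ruzsa gives |3A| ≤ K³·|A| = (2.8000)³ · 5 ≈ 109.7600.
Step 4: Compute 3A = A + A + A directly by enumerating all triples (a,b,c) ∈ A³; |3A| = 28.
Step 5: Check 28 ≤ 109.7600? Yes ✓.

K = 14/5, Plünnecke-Ruzsa bound K³|A| ≈ 109.7600, |3A| = 28, inequality holds.


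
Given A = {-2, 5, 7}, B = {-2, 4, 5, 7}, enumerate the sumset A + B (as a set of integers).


A + B = {a + b : a ∈ A, b ∈ B}.
Enumerate all |A|·|B| = 3·4 = 12 pairs (a, b) and collect distinct sums.
a = -2: -2+-2=-4, -2+4=2, -2+5=3, -2+7=5
a = 5: 5+-2=3, 5+4=9, 5+5=10, 5+7=12
a = 7: 7+-2=5, 7+4=11, 7+5=12, 7+7=14
Collecting distinct sums: A + B = {-4, 2, 3, 5, 9, 10, 11, 12, 14}
|A + B| = 9

A + B = {-4, 2, 3, 5, 9, 10, 11, 12, 14}


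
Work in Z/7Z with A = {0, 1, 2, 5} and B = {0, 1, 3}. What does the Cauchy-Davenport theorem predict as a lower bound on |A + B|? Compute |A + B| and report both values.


Cauchy-Davenport: |A + B| ≥ min(p, |A| + |B| - 1) for A, B nonempty in Z/pZ.
|A| = 4, |B| = 3, p = 7.
CD lower bound = min(7, 4 + 3 - 1) = min(7, 6) = 6.
Compute A + B mod 7 directly:
a = 0: 0+0=0, 0+1=1, 0+3=3
a = 1: 1+0=1, 1+1=2, 1+3=4
a = 2: 2+0=2, 2+1=3, 2+3=5
a = 5: 5+0=5, 5+1=6, 5+3=1
A + B = {0, 1, 2, 3, 4, 5, 6}, so |A + B| = 7.
Verify: 7 ≥ 6? Yes ✓.

CD lower bound = 6, actual |A + B| = 7.


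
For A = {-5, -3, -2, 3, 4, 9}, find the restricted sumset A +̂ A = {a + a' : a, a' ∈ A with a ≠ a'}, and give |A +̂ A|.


Restricted sumset: A +̂ A = {a + a' : a ∈ A, a' ∈ A, a ≠ a'}.
Equivalently, take A + A and drop any sum 2a that is achievable ONLY as a + a for a ∈ A (i.e. sums representable only with equal summands).
Enumerate pairs (a, a') with a < a' (symmetric, so each unordered pair gives one sum; this covers all a ≠ a'):
  -5 + -3 = -8
  -5 + -2 = -7
  -5 + 3 = -2
  -5 + 4 = -1
  -5 + 9 = 4
  -3 + -2 = -5
  -3 + 3 = 0
  -3 + 4 = 1
  -3 + 9 = 6
  -2 + 3 = 1
  -2 + 4 = 2
  -2 + 9 = 7
  3 + 4 = 7
  3 + 9 = 12
  4 + 9 = 13
Collected distinct sums: {-8, -7, -5, -2, -1, 0, 1, 2, 4, 6, 7, 12, 13}
|A +̂ A| = 13
(Reference bound: |A +̂ A| ≥ 2|A| - 3 for |A| ≥ 2, with |A| = 6 giving ≥ 9.)

|A +̂ A| = 13


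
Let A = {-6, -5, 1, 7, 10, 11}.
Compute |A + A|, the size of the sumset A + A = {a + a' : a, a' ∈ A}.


A + A = {a + a' : a, a' ∈ A}; |A| = 6.
General bounds: 2|A| - 1 ≤ |A + A| ≤ |A|(|A|+1)/2, i.e. 11 ≤ |A + A| ≤ 21.
Lower bound 2|A|-1 is attained iff A is an arithmetic progression.
Enumerate sums a + a' for a ≤ a' (symmetric, so this suffices):
a = -6: -6+-6=-12, -6+-5=-11, -6+1=-5, -6+7=1, -6+10=4, -6+11=5
a = -5: -5+-5=-10, -5+1=-4, -5+7=2, -5+10=5, -5+11=6
a = 1: 1+1=2, 1+7=8, 1+10=11, 1+11=12
a = 7: 7+7=14, 7+10=17, 7+11=18
a = 10: 10+10=20, 10+11=21
a = 11: 11+11=22
Distinct sums: {-12, -11, -10, -5, -4, 1, 2, 4, 5, 6, 8, 11, 12, 14, 17, 18, 20, 21, 22}
|A + A| = 19

|A + A| = 19


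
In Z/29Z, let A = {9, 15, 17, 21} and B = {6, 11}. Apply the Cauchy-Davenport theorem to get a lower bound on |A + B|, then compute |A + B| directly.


Cauchy-Davenport: |A + B| ≥ min(p, |A| + |B| - 1) for A, B nonempty in Z/pZ.
|A| = 4, |B| = 2, p = 29.
CD lower bound = min(29, 4 + 2 - 1) = min(29, 5) = 5.
Compute A + B mod 29 directly:
a = 9: 9+6=15, 9+11=20
a = 15: 15+6=21, 15+11=26
a = 17: 17+6=23, 17+11=28
a = 21: 21+6=27, 21+11=3
A + B = {3, 15, 20, 21, 23, 26, 27, 28}, so |A + B| = 8.
Verify: 8 ≥ 5? Yes ✓.

CD lower bound = 5, actual |A + B| = 8.


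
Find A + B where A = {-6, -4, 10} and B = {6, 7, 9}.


A + B = {a + b : a ∈ A, b ∈ B}.
Enumerate all |A|·|B| = 3·3 = 9 pairs (a, b) and collect distinct sums.
a = -6: -6+6=0, -6+7=1, -6+9=3
a = -4: -4+6=2, -4+7=3, -4+9=5
a = 10: 10+6=16, 10+7=17, 10+9=19
Collecting distinct sums: A + B = {0, 1, 2, 3, 5, 16, 17, 19}
|A + B| = 8

A + B = {0, 1, 2, 3, 5, 16, 17, 19}


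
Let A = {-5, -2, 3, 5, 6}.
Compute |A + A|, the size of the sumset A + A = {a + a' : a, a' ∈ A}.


A + A = {a + a' : a, a' ∈ A}; |A| = 5.
General bounds: 2|A| - 1 ≤ |A + A| ≤ |A|(|A|+1)/2, i.e. 9 ≤ |A + A| ≤ 15.
Lower bound 2|A|-1 is attained iff A is an arithmetic progression.
Enumerate sums a + a' for a ≤ a' (symmetric, so this suffices):
a = -5: -5+-5=-10, -5+-2=-7, -5+3=-2, -5+5=0, -5+6=1
a = -2: -2+-2=-4, -2+3=1, -2+5=3, -2+6=4
a = 3: 3+3=6, 3+5=8, 3+6=9
a = 5: 5+5=10, 5+6=11
a = 6: 6+6=12
Distinct sums: {-10, -7, -4, -2, 0, 1, 3, 4, 6, 8, 9, 10, 11, 12}
|A + A| = 14

|A + A| = 14


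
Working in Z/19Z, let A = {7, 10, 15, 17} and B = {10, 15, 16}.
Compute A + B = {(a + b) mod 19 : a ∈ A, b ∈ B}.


Work in Z/19Z: reduce every sum a + b modulo 19.
Enumerate all 12 pairs:
a = 7: 7+10=17, 7+15=3, 7+16=4
a = 10: 10+10=1, 10+15=6, 10+16=7
a = 15: 15+10=6, 15+15=11, 15+16=12
a = 17: 17+10=8, 17+15=13, 17+16=14
Distinct residues collected: {1, 3, 4, 6, 7, 8, 11, 12, 13, 14, 17}
|A + B| = 11 (out of 19 total residues).

A + B = {1, 3, 4, 6, 7, 8, 11, 12, 13, 14, 17}


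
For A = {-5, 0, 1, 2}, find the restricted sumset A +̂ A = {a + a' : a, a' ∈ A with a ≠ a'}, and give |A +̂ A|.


Restricted sumset: A +̂ A = {a + a' : a ∈ A, a' ∈ A, a ≠ a'}.
Equivalently, take A + A and drop any sum 2a that is achievable ONLY as a + a for a ∈ A (i.e. sums representable only with equal summands).
Enumerate pairs (a, a') with a < a' (symmetric, so each unordered pair gives one sum; this covers all a ≠ a'):
  -5 + 0 = -5
  -5 + 1 = -4
  -5 + 2 = -3
  0 + 1 = 1
  0 + 2 = 2
  1 + 2 = 3
Collected distinct sums: {-5, -4, -3, 1, 2, 3}
|A +̂ A| = 6
(Reference bound: |A +̂ A| ≥ 2|A| - 3 for |A| ≥ 2, with |A| = 4 giving ≥ 5.)

|A +̂ A| = 6


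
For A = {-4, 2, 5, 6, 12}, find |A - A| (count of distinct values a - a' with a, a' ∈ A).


A - A = {a - a' : a, a' ∈ A}; |A| = 5.
Bounds: 2|A|-1 ≤ |A - A| ≤ |A|² - |A| + 1, i.e. 9 ≤ |A - A| ≤ 21.
Note: 0 ∈ A - A always (from a - a). The set is symmetric: if d ∈ A - A then -d ∈ A - A.
Enumerate nonzero differences d = a - a' with a > a' (then include -d):
Positive differences: {1, 3, 4, 6, 7, 9, 10, 16}
Full difference set: {0} ∪ (positive diffs) ∪ (negative diffs).
|A - A| = 1 + 2·8 = 17 (matches direct enumeration: 17).

|A - A| = 17


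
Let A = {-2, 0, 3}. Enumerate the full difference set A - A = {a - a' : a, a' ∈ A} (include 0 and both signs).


A - A = {a - a' : a, a' ∈ A}.
Compute a - a' for each ordered pair (a, a'):
a = -2: -2--2=0, -2-0=-2, -2-3=-5
a = 0: 0--2=2, 0-0=0, 0-3=-3
a = 3: 3--2=5, 3-0=3, 3-3=0
Collecting distinct values (and noting 0 appears from a-a):
A - A = {-5, -3, -2, 0, 2, 3, 5}
|A - A| = 7

A - A = {-5, -3, -2, 0, 2, 3, 5}


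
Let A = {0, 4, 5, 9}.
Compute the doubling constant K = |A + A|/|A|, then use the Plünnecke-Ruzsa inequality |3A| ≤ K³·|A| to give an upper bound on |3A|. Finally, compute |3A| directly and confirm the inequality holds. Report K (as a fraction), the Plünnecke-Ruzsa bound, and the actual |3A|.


|A| = 4.
Step 1: Compute A + A by enumerating all 16 pairs.
A + A = {0, 4, 5, 8, 9, 10, 13, 14, 18}, so |A + A| = 9.
Step 2: Doubling constant K = |A + A|/|A| = 9/4 = 9/4 ≈ 2.2500.
Step 3: Plünnecke-Ruzsa gives |3A| ≤ K³·|A| = (2.2500)³ · 4 ≈ 45.5625.
Step 4: Compute 3A = A + A + A directly by enumerating all triples (a,b,c) ∈ A³; |3A| = 16.
Step 5: Check 16 ≤ 45.5625? Yes ✓.

K = 9/4, Plünnecke-Ruzsa bound K³|A| ≈ 45.5625, |3A| = 16, inequality holds.


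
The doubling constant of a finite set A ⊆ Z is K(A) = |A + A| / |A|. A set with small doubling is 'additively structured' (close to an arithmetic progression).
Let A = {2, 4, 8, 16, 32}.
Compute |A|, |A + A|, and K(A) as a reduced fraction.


|A| = 5.
Compute A + A by enumerating all 25 pairs.
A + A = {4, 6, 8, 10, 12, 16, 18, 20, 24, 32, 34, 36, 40, 48, 64}, so |A + A| = 15.
K = |A + A| / |A| = 15/5 = 3/1 ≈ 3.0000.
Reference: AP of size 5 gives K = 9/5 ≈ 1.8000; a fully generic set of size 5 gives K ≈ 3.0000.

|A| = 5, |A + A| = 15, K = 15/5 = 3/1.


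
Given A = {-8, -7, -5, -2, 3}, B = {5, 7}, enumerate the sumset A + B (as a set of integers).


A + B = {a + b : a ∈ A, b ∈ B}.
Enumerate all |A|·|B| = 5·2 = 10 pairs (a, b) and collect distinct sums.
a = -8: -8+5=-3, -8+7=-1
a = -7: -7+5=-2, -7+7=0
a = -5: -5+5=0, -5+7=2
a = -2: -2+5=3, -2+7=5
a = 3: 3+5=8, 3+7=10
Collecting distinct sums: A + B = {-3, -2, -1, 0, 2, 3, 5, 8, 10}
|A + B| = 9

A + B = {-3, -2, -1, 0, 2, 3, 5, 8, 10}


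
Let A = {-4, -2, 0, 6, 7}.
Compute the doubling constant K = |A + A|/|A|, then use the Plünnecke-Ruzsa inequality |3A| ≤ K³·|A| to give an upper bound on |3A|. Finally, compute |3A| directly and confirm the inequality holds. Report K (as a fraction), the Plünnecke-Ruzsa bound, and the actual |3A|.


|A| = 5.
Step 1: Compute A + A by enumerating all 25 pairs.
A + A = {-8, -6, -4, -2, 0, 2, 3, 4, 5, 6, 7, 12, 13, 14}, so |A + A| = 14.
Step 2: Doubling constant K = |A + A|/|A| = 14/5 = 14/5 ≈ 2.8000.
Step 3: Plünnecke-Ruzsa gives |3A| ≤ K³·|A| = (2.8000)³ · 5 ≈ 109.7600.
Step 4: Compute 3A = A + A + A directly by enumerating all triples (a,b,c) ∈ A³; |3A| = 26.
Step 5: Check 26 ≤ 109.7600? Yes ✓.

K = 14/5, Plünnecke-Ruzsa bound K³|A| ≈ 109.7600, |3A| = 26, inequality holds.


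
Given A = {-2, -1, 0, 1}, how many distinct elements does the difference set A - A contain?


A - A = {a - a' : a, a' ∈ A}; |A| = 4.
Bounds: 2|A|-1 ≤ |A - A| ≤ |A|² - |A| + 1, i.e. 7 ≤ |A - A| ≤ 13.
Note: 0 ∈ A - A always (from a - a). The set is symmetric: if d ∈ A - A then -d ∈ A - A.
Enumerate nonzero differences d = a - a' with a > a' (then include -d):
Positive differences: {1, 2, 3}
Full difference set: {0} ∪ (positive diffs) ∪ (negative diffs).
|A - A| = 1 + 2·3 = 7 (matches direct enumeration: 7).

|A - A| = 7


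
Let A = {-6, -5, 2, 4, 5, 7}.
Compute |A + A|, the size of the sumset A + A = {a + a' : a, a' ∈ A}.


A + A = {a + a' : a, a' ∈ A}; |A| = 6.
General bounds: 2|A| - 1 ≤ |A + A| ≤ |A|(|A|+1)/2, i.e. 11 ≤ |A + A| ≤ 21.
Lower bound 2|A|-1 is attained iff A is an arithmetic progression.
Enumerate sums a + a' for a ≤ a' (symmetric, so this suffices):
a = -6: -6+-6=-12, -6+-5=-11, -6+2=-4, -6+4=-2, -6+5=-1, -6+7=1
a = -5: -5+-5=-10, -5+2=-3, -5+4=-1, -5+5=0, -5+7=2
a = 2: 2+2=4, 2+4=6, 2+5=7, 2+7=9
a = 4: 4+4=8, 4+5=9, 4+7=11
a = 5: 5+5=10, 5+7=12
a = 7: 7+7=14
Distinct sums: {-12, -11, -10, -4, -3, -2, -1, 0, 1, 2, 4, 6, 7, 8, 9, 10, 11, 12, 14}
|A + A| = 19

|A + A| = 19


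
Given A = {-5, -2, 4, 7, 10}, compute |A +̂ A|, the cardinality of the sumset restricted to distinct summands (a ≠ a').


Restricted sumset: A +̂ A = {a + a' : a ∈ A, a' ∈ A, a ≠ a'}.
Equivalently, take A + A and drop any sum 2a that is achievable ONLY as a + a for a ∈ A (i.e. sums representable only with equal summands).
Enumerate pairs (a, a') with a < a' (symmetric, so each unordered pair gives one sum; this covers all a ≠ a'):
  -5 + -2 = -7
  -5 + 4 = -1
  -5 + 7 = 2
  -5 + 10 = 5
  -2 + 4 = 2
  -2 + 7 = 5
  -2 + 10 = 8
  4 + 7 = 11
  4 + 10 = 14
  7 + 10 = 17
Collected distinct sums: {-7, -1, 2, 5, 8, 11, 14, 17}
|A +̂ A| = 8
(Reference bound: |A +̂ A| ≥ 2|A| - 3 for |A| ≥ 2, with |A| = 5 giving ≥ 7.)

|A +̂ A| = 8


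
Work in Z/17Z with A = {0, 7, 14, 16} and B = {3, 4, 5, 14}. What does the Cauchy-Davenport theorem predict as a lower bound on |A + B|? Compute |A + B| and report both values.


Cauchy-Davenport: |A + B| ≥ min(p, |A| + |B| - 1) for A, B nonempty in Z/pZ.
|A| = 4, |B| = 4, p = 17.
CD lower bound = min(17, 4 + 4 - 1) = min(17, 7) = 7.
Compute A + B mod 17 directly:
a = 0: 0+3=3, 0+4=4, 0+5=5, 0+14=14
a = 7: 7+3=10, 7+4=11, 7+5=12, 7+14=4
a = 14: 14+3=0, 14+4=1, 14+5=2, 14+14=11
a = 16: 16+3=2, 16+4=3, 16+5=4, 16+14=13
A + B = {0, 1, 2, 3, 4, 5, 10, 11, 12, 13, 14}, so |A + B| = 11.
Verify: 11 ≥ 7? Yes ✓.

CD lower bound = 7, actual |A + B| = 11.


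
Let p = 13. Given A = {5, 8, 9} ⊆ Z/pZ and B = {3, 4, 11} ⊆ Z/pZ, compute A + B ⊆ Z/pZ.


Work in Z/13Z: reduce every sum a + b modulo 13.
Enumerate all 9 pairs:
a = 5: 5+3=8, 5+4=9, 5+11=3
a = 8: 8+3=11, 8+4=12, 8+11=6
a = 9: 9+3=12, 9+4=0, 9+11=7
Distinct residues collected: {0, 3, 6, 7, 8, 9, 11, 12}
|A + B| = 8 (out of 13 total residues).

A + B = {0, 3, 6, 7, 8, 9, 11, 12}


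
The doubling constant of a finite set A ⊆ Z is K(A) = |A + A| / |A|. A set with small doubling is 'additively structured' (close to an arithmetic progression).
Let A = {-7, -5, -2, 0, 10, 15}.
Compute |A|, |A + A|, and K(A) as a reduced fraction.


|A| = 6.
Compute A + A by enumerating all 36 pairs.
A + A = {-14, -12, -10, -9, -7, -5, -4, -2, 0, 3, 5, 8, 10, 13, 15, 20, 25, 30}, so |A + A| = 18.
K = |A + A| / |A| = 18/6 = 3/1 ≈ 3.0000.
Reference: AP of size 6 gives K = 11/6 ≈ 1.8333; a fully generic set of size 6 gives K ≈ 3.5000.

|A| = 6, |A + A| = 18, K = 18/6 = 3/1.


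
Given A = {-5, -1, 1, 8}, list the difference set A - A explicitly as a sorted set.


A - A = {a - a' : a, a' ∈ A}.
Compute a - a' for each ordered pair (a, a'):
a = -5: -5--5=0, -5--1=-4, -5-1=-6, -5-8=-13
a = -1: -1--5=4, -1--1=0, -1-1=-2, -1-8=-9
a = 1: 1--5=6, 1--1=2, 1-1=0, 1-8=-7
a = 8: 8--5=13, 8--1=9, 8-1=7, 8-8=0
Collecting distinct values (and noting 0 appears from a-a):
A - A = {-13, -9, -7, -6, -4, -2, 0, 2, 4, 6, 7, 9, 13}
|A - A| = 13

A - A = {-13, -9, -7, -6, -4, -2, 0, 2, 4, 6, 7, 9, 13}


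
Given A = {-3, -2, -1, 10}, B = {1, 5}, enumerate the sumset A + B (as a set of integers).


A + B = {a + b : a ∈ A, b ∈ B}.
Enumerate all |A|·|B| = 4·2 = 8 pairs (a, b) and collect distinct sums.
a = -3: -3+1=-2, -3+5=2
a = -2: -2+1=-1, -2+5=3
a = -1: -1+1=0, -1+5=4
a = 10: 10+1=11, 10+5=15
Collecting distinct sums: A + B = {-2, -1, 0, 2, 3, 4, 11, 15}
|A + B| = 8

A + B = {-2, -1, 0, 2, 3, 4, 11, 15}


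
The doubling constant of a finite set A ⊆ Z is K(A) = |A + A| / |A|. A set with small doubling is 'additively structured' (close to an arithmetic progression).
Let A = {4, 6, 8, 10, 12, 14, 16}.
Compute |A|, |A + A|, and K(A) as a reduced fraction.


|A| = 7.
Compute A + A by enumerating all 49 pairs.
A + A = {8, 10, 12, 14, 16, 18, 20, 22, 24, 26, 28, 30, 32}, so |A + A| = 13.
K = |A + A| / |A| = 13/7 (already in lowest terms) ≈ 1.8571.
Reference: AP of size 7 gives K = 13/7 ≈ 1.8571; a fully generic set of size 7 gives K ≈ 4.0000.

|A| = 7, |A + A| = 13, K = 13/7.


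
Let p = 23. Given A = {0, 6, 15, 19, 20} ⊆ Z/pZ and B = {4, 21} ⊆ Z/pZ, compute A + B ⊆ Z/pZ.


Work in Z/23Z: reduce every sum a + b modulo 23.
Enumerate all 10 pairs:
a = 0: 0+4=4, 0+21=21
a = 6: 6+4=10, 6+21=4
a = 15: 15+4=19, 15+21=13
a = 19: 19+4=0, 19+21=17
a = 20: 20+4=1, 20+21=18
Distinct residues collected: {0, 1, 4, 10, 13, 17, 18, 19, 21}
|A + B| = 9 (out of 23 total residues).

A + B = {0, 1, 4, 10, 13, 17, 18, 19, 21}


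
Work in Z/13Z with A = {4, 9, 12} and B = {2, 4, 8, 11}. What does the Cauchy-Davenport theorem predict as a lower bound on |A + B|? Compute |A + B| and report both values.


Cauchy-Davenport: |A + B| ≥ min(p, |A| + |B| - 1) for A, B nonempty in Z/pZ.
|A| = 3, |B| = 4, p = 13.
CD lower bound = min(13, 3 + 4 - 1) = min(13, 6) = 6.
Compute A + B mod 13 directly:
a = 4: 4+2=6, 4+4=8, 4+8=12, 4+11=2
a = 9: 9+2=11, 9+4=0, 9+8=4, 9+11=7
a = 12: 12+2=1, 12+4=3, 12+8=7, 12+11=10
A + B = {0, 1, 2, 3, 4, 6, 7, 8, 10, 11, 12}, so |A + B| = 11.
Verify: 11 ≥ 6? Yes ✓.

CD lower bound = 6, actual |A + B| = 11.


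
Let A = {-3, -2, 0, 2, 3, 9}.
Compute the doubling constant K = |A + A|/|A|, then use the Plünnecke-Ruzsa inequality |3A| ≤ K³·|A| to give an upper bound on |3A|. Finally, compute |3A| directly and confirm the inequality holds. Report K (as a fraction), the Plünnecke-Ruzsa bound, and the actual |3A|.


|A| = 6.
Step 1: Compute A + A by enumerating all 36 pairs.
A + A = {-6, -5, -4, -3, -2, -1, 0, 1, 2, 3, 4, 5, 6, 7, 9, 11, 12, 18}, so |A + A| = 18.
Step 2: Doubling constant K = |A + A|/|A| = 18/6 = 18/6 ≈ 3.0000.
Step 3: Plünnecke-Ruzsa gives |3A| ≤ K³·|A| = (3.0000)³ · 6 ≈ 162.0000.
Step 4: Compute 3A = A + A + A directly by enumerating all triples (a,b,c) ∈ A³; |3A| = 30.
Step 5: Check 30 ≤ 162.0000? Yes ✓.

K = 18/6, Plünnecke-Ruzsa bound K³|A| ≈ 162.0000, |3A| = 30, inequality holds.


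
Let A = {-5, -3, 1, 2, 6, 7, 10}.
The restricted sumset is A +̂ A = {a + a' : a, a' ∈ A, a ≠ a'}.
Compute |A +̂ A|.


Restricted sumset: A +̂ A = {a + a' : a ∈ A, a' ∈ A, a ≠ a'}.
Equivalently, take A + A and drop any sum 2a that is achievable ONLY as a + a for a ∈ A (i.e. sums representable only with equal summands).
Enumerate pairs (a, a') with a < a' (symmetric, so each unordered pair gives one sum; this covers all a ≠ a'):
  -5 + -3 = -8
  -5 + 1 = -4
  -5 + 2 = -3
  -5 + 6 = 1
  -5 + 7 = 2
  -5 + 10 = 5
  -3 + 1 = -2
  -3 + 2 = -1
  -3 + 6 = 3
  -3 + 7 = 4
  -3 + 10 = 7
  1 + 2 = 3
  1 + 6 = 7
  1 + 7 = 8
  1 + 10 = 11
  2 + 6 = 8
  2 + 7 = 9
  2 + 10 = 12
  6 + 7 = 13
  6 + 10 = 16
  7 + 10 = 17
Collected distinct sums: {-8, -4, -3, -2, -1, 1, 2, 3, 4, 5, 7, 8, 9, 11, 12, 13, 16, 17}
|A +̂ A| = 18
(Reference bound: |A +̂ A| ≥ 2|A| - 3 for |A| ≥ 2, with |A| = 7 giving ≥ 11.)

|A +̂ A| = 18


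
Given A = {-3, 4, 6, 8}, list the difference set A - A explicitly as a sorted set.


A - A = {a - a' : a, a' ∈ A}.
Compute a - a' for each ordered pair (a, a'):
a = -3: -3--3=0, -3-4=-7, -3-6=-9, -3-8=-11
a = 4: 4--3=7, 4-4=0, 4-6=-2, 4-8=-4
a = 6: 6--3=9, 6-4=2, 6-6=0, 6-8=-2
a = 8: 8--3=11, 8-4=4, 8-6=2, 8-8=0
Collecting distinct values (and noting 0 appears from a-a):
A - A = {-11, -9, -7, -4, -2, 0, 2, 4, 7, 9, 11}
|A - A| = 11

A - A = {-11, -9, -7, -4, -2, 0, 2, 4, 7, 9, 11}


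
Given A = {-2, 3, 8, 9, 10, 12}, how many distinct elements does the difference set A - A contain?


A - A = {a - a' : a, a' ∈ A}; |A| = 6.
Bounds: 2|A|-1 ≤ |A - A| ≤ |A|² - |A| + 1, i.e. 11 ≤ |A - A| ≤ 31.
Note: 0 ∈ A - A always (from a - a). The set is symmetric: if d ∈ A - A then -d ∈ A - A.
Enumerate nonzero differences d = a - a' with a > a' (then include -d):
Positive differences: {1, 2, 3, 4, 5, 6, 7, 9, 10, 11, 12, 14}
Full difference set: {0} ∪ (positive diffs) ∪ (negative diffs).
|A - A| = 1 + 2·12 = 25 (matches direct enumeration: 25).

|A - A| = 25


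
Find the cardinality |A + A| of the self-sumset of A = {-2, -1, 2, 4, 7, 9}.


A + A = {a + a' : a, a' ∈ A}; |A| = 6.
General bounds: 2|A| - 1 ≤ |A + A| ≤ |A|(|A|+1)/2, i.e. 11 ≤ |A + A| ≤ 21.
Lower bound 2|A|-1 is attained iff A is an arithmetic progression.
Enumerate sums a + a' for a ≤ a' (symmetric, so this suffices):
a = -2: -2+-2=-4, -2+-1=-3, -2+2=0, -2+4=2, -2+7=5, -2+9=7
a = -1: -1+-1=-2, -1+2=1, -1+4=3, -1+7=6, -1+9=8
a = 2: 2+2=4, 2+4=6, 2+7=9, 2+9=11
a = 4: 4+4=8, 4+7=11, 4+9=13
a = 7: 7+7=14, 7+9=16
a = 9: 9+9=18
Distinct sums: {-4, -3, -2, 0, 1, 2, 3, 4, 5, 6, 7, 8, 9, 11, 13, 14, 16, 18}
|A + A| = 18

|A + A| = 18


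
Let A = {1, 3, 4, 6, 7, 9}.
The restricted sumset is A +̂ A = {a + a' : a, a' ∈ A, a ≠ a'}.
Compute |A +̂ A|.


Restricted sumset: A +̂ A = {a + a' : a ∈ A, a' ∈ A, a ≠ a'}.
Equivalently, take A + A and drop any sum 2a that is achievable ONLY as a + a for a ∈ A (i.e. sums representable only with equal summands).
Enumerate pairs (a, a') with a < a' (symmetric, so each unordered pair gives one sum; this covers all a ≠ a'):
  1 + 3 = 4
  1 + 4 = 5
  1 + 6 = 7
  1 + 7 = 8
  1 + 9 = 10
  3 + 4 = 7
  3 + 6 = 9
  3 + 7 = 10
  3 + 9 = 12
  4 + 6 = 10
  4 + 7 = 11
  4 + 9 = 13
  6 + 7 = 13
  6 + 9 = 15
  7 + 9 = 16
Collected distinct sums: {4, 5, 7, 8, 9, 10, 11, 12, 13, 15, 16}
|A +̂ A| = 11
(Reference bound: |A +̂ A| ≥ 2|A| - 3 for |A| ≥ 2, with |A| = 6 giving ≥ 9.)

|A +̂ A| = 11


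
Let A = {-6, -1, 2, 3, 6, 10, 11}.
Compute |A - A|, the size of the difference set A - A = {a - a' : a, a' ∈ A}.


A - A = {a - a' : a, a' ∈ A}; |A| = 7.
Bounds: 2|A|-1 ≤ |A - A| ≤ |A|² - |A| + 1, i.e. 13 ≤ |A - A| ≤ 43.
Note: 0 ∈ A - A always (from a - a). The set is symmetric: if d ∈ A - A then -d ∈ A - A.
Enumerate nonzero differences d = a - a' with a > a' (then include -d):
Positive differences: {1, 3, 4, 5, 7, 8, 9, 11, 12, 16, 17}
Full difference set: {0} ∪ (positive diffs) ∪ (negative diffs).
|A - A| = 1 + 2·11 = 23 (matches direct enumeration: 23).

|A - A| = 23


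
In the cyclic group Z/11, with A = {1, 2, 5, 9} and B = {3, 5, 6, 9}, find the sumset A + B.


Work in Z/11Z: reduce every sum a + b modulo 11.
Enumerate all 16 pairs:
a = 1: 1+3=4, 1+5=6, 1+6=7, 1+9=10
a = 2: 2+3=5, 2+5=7, 2+6=8, 2+9=0
a = 5: 5+3=8, 5+5=10, 5+6=0, 5+9=3
a = 9: 9+3=1, 9+5=3, 9+6=4, 9+9=7
Distinct residues collected: {0, 1, 3, 4, 5, 6, 7, 8, 10}
|A + B| = 9 (out of 11 total residues).

A + B = {0, 1, 3, 4, 5, 6, 7, 8, 10}


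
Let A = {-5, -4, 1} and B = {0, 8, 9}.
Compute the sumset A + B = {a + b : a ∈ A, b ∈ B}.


A + B = {a + b : a ∈ A, b ∈ B}.
Enumerate all |A|·|B| = 3·3 = 9 pairs (a, b) and collect distinct sums.
a = -5: -5+0=-5, -5+8=3, -5+9=4
a = -4: -4+0=-4, -4+8=4, -4+9=5
a = 1: 1+0=1, 1+8=9, 1+9=10
Collecting distinct sums: A + B = {-5, -4, 1, 3, 4, 5, 9, 10}
|A + B| = 8

A + B = {-5, -4, 1, 3, 4, 5, 9, 10}


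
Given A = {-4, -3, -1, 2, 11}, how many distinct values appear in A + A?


A + A = {a + a' : a, a' ∈ A}; |A| = 5.
General bounds: 2|A| - 1 ≤ |A + A| ≤ |A|(|A|+1)/2, i.e. 9 ≤ |A + A| ≤ 15.
Lower bound 2|A|-1 is attained iff A is an arithmetic progression.
Enumerate sums a + a' for a ≤ a' (symmetric, so this suffices):
a = -4: -4+-4=-8, -4+-3=-7, -4+-1=-5, -4+2=-2, -4+11=7
a = -3: -3+-3=-6, -3+-1=-4, -3+2=-1, -3+11=8
a = -1: -1+-1=-2, -1+2=1, -1+11=10
a = 2: 2+2=4, 2+11=13
a = 11: 11+11=22
Distinct sums: {-8, -7, -6, -5, -4, -2, -1, 1, 4, 7, 8, 10, 13, 22}
|A + A| = 14

|A + A| = 14


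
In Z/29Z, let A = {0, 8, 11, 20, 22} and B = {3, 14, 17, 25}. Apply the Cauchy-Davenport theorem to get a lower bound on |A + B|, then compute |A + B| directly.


Cauchy-Davenport: |A + B| ≥ min(p, |A| + |B| - 1) for A, B nonempty in Z/pZ.
|A| = 5, |B| = 4, p = 29.
CD lower bound = min(29, 5 + 4 - 1) = min(29, 8) = 8.
Compute A + B mod 29 directly:
a = 0: 0+3=3, 0+14=14, 0+17=17, 0+25=25
a = 8: 8+3=11, 8+14=22, 8+17=25, 8+25=4
a = 11: 11+3=14, 11+14=25, 11+17=28, 11+25=7
a = 20: 20+3=23, 20+14=5, 20+17=8, 20+25=16
a = 22: 22+3=25, 22+14=7, 22+17=10, 22+25=18
A + B = {3, 4, 5, 7, 8, 10, 11, 14, 16, 17, 18, 22, 23, 25, 28}, so |A + B| = 15.
Verify: 15 ≥ 8? Yes ✓.

CD lower bound = 8, actual |A + B| = 15.


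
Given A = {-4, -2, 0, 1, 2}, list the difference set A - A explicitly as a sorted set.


A - A = {a - a' : a, a' ∈ A}.
Compute a - a' for each ordered pair (a, a'):
a = -4: -4--4=0, -4--2=-2, -4-0=-4, -4-1=-5, -4-2=-6
a = -2: -2--4=2, -2--2=0, -2-0=-2, -2-1=-3, -2-2=-4
a = 0: 0--4=4, 0--2=2, 0-0=0, 0-1=-1, 0-2=-2
a = 1: 1--4=5, 1--2=3, 1-0=1, 1-1=0, 1-2=-1
a = 2: 2--4=6, 2--2=4, 2-0=2, 2-1=1, 2-2=0
Collecting distinct values (and noting 0 appears from a-a):
A - A = {-6, -5, -4, -3, -2, -1, 0, 1, 2, 3, 4, 5, 6}
|A - A| = 13

A - A = {-6, -5, -4, -3, -2, -1, 0, 1, 2, 3, 4, 5, 6}


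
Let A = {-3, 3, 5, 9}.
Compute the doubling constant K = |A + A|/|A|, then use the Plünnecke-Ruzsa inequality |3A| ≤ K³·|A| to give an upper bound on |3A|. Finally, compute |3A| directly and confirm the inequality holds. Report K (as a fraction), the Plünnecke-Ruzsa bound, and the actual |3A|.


|A| = 4.
Step 1: Compute A + A by enumerating all 16 pairs.
A + A = {-6, 0, 2, 6, 8, 10, 12, 14, 18}, so |A + A| = 9.
Step 2: Doubling constant K = |A + A|/|A| = 9/4 = 9/4 ≈ 2.2500.
Step 3: Plünnecke-Ruzsa gives |3A| ≤ K³·|A| = (2.2500)³ · 4 ≈ 45.5625.
Step 4: Compute 3A = A + A + A directly by enumerating all triples (a,b,c) ∈ A³; |3A| = 15.
Step 5: Check 15 ≤ 45.5625? Yes ✓.

K = 9/4, Plünnecke-Ruzsa bound K³|A| ≈ 45.5625, |3A| = 15, inequality holds.


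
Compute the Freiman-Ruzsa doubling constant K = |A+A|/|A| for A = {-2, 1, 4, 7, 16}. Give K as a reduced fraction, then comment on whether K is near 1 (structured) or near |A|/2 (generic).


|A| = 5.
Compute A + A by enumerating all 25 pairs.
A + A = {-4, -1, 2, 5, 8, 11, 14, 17, 20, 23, 32}, so |A + A| = 11.
K = |A + A| / |A| = 11/5 (already in lowest terms) ≈ 2.2000.
Reference: AP of size 5 gives K = 9/5 ≈ 1.8000; a fully generic set of size 5 gives K ≈ 3.0000.

|A| = 5, |A + A| = 11, K = 11/5.


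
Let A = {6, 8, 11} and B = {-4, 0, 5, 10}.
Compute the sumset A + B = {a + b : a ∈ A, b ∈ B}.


A + B = {a + b : a ∈ A, b ∈ B}.
Enumerate all |A|·|B| = 3·4 = 12 pairs (a, b) and collect distinct sums.
a = 6: 6+-4=2, 6+0=6, 6+5=11, 6+10=16
a = 8: 8+-4=4, 8+0=8, 8+5=13, 8+10=18
a = 11: 11+-4=7, 11+0=11, 11+5=16, 11+10=21
Collecting distinct sums: A + B = {2, 4, 6, 7, 8, 11, 13, 16, 18, 21}
|A + B| = 10

A + B = {2, 4, 6, 7, 8, 11, 13, 16, 18, 21}


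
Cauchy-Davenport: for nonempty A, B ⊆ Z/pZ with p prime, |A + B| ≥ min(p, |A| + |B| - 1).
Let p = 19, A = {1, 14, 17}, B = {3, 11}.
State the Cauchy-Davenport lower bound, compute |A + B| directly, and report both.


Cauchy-Davenport: |A + B| ≥ min(p, |A| + |B| - 1) for A, B nonempty in Z/pZ.
|A| = 3, |B| = 2, p = 19.
CD lower bound = min(19, 3 + 2 - 1) = min(19, 4) = 4.
Compute A + B mod 19 directly:
a = 1: 1+3=4, 1+11=12
a = 14: 14+3=17, 14+11=6
a = 17: 17+3=1, 17+11=9
A + B = {1, 4, 6, 9, 12, 17}, so |A + B| = 6.
Verify: 6 ≥ 4? Yes ✓.

CD lower bound = 4, actual |A + B| = 6.


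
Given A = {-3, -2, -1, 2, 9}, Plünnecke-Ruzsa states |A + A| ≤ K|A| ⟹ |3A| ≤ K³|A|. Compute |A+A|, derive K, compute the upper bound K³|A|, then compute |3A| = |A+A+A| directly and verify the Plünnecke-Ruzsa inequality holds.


|A| = 5.
Step 1: Compute A + A by enumerating all 25 pairs.
A + A = {-6, -5, -4, -3, -2, -1, 0, 1, 4, 6, 7, 8, 11, 18}, so |A + A| = 14.
Step 2: Doubling constant K = |A + A|/|A| = 14/5 = 14/5 ≈ 2.8000.
Step 3: Plünnecke-Ruzsa gives |3A| ≤ K³·|A| = (2.8000)³ · 5 ≈ 109.7600.
Step 4: Compute 3A = A + A + A directly by enumerating all triples (a,b,c) ∈ A³; |3A| = 26.
Step 5: Check 26 ≤ 109.7600? Yes ✓.

K = 14/5, Plünnecke-Ruzsa bound K³|A| ≈ 109.7600, |3A| = 26, inequality holds.


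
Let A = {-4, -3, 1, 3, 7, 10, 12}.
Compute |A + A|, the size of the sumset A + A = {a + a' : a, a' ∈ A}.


A + A = {a + a' : a, a' ∈ A}; |A| = 7.
General bounds: 2|A| - 1 ≤ |A + A| ≤ |A|(|A|+1)/2, i.e. 13 ≤ |A + A| ≤ 28.
Lower bound 2|A|-1 is attained iff A is an arithmetic progression.
Enumerate sums a + a' for a ≤ a' (symmetric, so this suffices):
a = -4: -4+-4=-8, -4+-3=-7, -4+1=-3, -4+3=-1, -4+7=3, -4+10=6, -4+12=8
a = -3: -3+-3=-6, -3+1=-2, -3+3=0, -3+7=4, -3+10=7, -3+12=9
a = 1: 1+1=2, 1+3=4, 1+7=8, 1+10=11, 1+12=13
a = 3: 3+3=6, 3+7=10, 3+10=13, 3+12=15
a = 7: 7+7=14, 7+10=17, 7+12=19
a = 10: 10+10=20, 10+12=22
a = 12: 12+12=24
Distinct sums: {-8, -7, -6, -3, -2, -1, 0, 2, 3, 4, 6, 7, 8, 9, 10, 11, 13, 14, 15, 17, 19, 20, 22, 24}
|A + A| = 24

|A + A| = 24


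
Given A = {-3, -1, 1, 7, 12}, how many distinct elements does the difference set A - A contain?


A - A = {a - a' : a, a' ∈ A}; |A| = 5.
Bounds: 2|A|-1 ≤ |A - A| ≤ |A|² - |A| + 1, i.e. 9 ≤ |A - A| ≤ 21.
Note: 0 ∈ A - A always (from a - a). The set is symmetric: if d ∈ A - A then -d ∈ A - A.
Enumerate nonzero differences d = a - a' with a > a' (then include -d):
Positive differences: {2, 4, 5, 6, 8, 10, 11, 13, 15}
Full difference set: {0} ∪ (positive diffs) ∪ (negative diffs).
|A - A| = 1 + 2·9 = 19 (matches direct enumeration: 19).

|A - A| = 19


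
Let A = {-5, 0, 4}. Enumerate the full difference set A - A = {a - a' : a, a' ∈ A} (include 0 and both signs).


A - A = {a - a' : a, a' ∈ A}.
Compute a - a' for each ordered pair (a, a'):
a = -5: -5--5=0, -5-0=-5, -5-4=-9
a = 0: 0--5=5, 0-0=0, 0-4=-4
a = 4: 4--5=9, 4-0=4, 4-4=0
Collecting distinct values (and noting 0 appears from a-a):
A - A = {-9, -5, -4, 0, 4, 5, 9}
|A - A| = 7

A - A = {-9, -5, -4, 0, 4, 5, 9}


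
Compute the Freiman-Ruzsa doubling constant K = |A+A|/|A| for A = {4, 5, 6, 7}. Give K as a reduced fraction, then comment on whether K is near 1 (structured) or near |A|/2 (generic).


|A| = 4.
Compute A + A by enumerating all 16 pairs.
A + A = {8, 9, 10, 11, 12, 13, 14}, so |A + A| = 7.
K = |A + A| / |A| = 7/4 (already in lowest terms) ≈ 1.7500.
Reference: AP of size 4 gives K = 7/4 ≈ 1.7500; a fully generic set of size 4 gives K ≈ 2.5000.

|A| = 4, |A + A| = 7, K = 7/4.


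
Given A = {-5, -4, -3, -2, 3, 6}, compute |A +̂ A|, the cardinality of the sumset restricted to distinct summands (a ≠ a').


Restricted sumset: A +̂ A = {a + a' : a ∈ A, a' ∈ A, a ≠ a'}.
Equivalently, take A + A and drop any sum 2a that is achievable ONLY as a + a for a ∈ A (i.e. sums representable only with equal summands).
Enumerate pairs (a, a') with a < a' (symmetric, so each unordered pair gives one sum; this covers all a ≠ a'):
  -5 + -4 = -9
  -5 + -3 = -8
  -5 + -2 = -7
  -5 + 3 = -2
  -5 + 6 = 1
  -4 + -3 = -7
  -4 + -2 = -6
  -4 + 3 = -1
  -4 + 6 = 2
  -3 + -2 = -5
  -3 + 3 = 0
  -3 + 6 = 3
  -2 + 3 = 1
  -2 + 6 = 4
  3 + 6 = 9
Collected distinct sums: {-9, -8, -7, -6, -5, -2, -1, 0, 1, 2, 3, 4, 9}
|A +̂ A| = 13
(Reference bound: |A +̂ A| ≥ 2|A| - 3 for |A| ≥ 2, with |A| = 6 giving ≥ 9.)

|A +̂ A| = 13


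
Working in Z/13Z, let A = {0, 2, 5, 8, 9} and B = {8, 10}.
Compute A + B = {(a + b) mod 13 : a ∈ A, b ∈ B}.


Work in Z/13Z: reduce every sum a + b modulo 13.
Enumerate all 10 pairs:
a = 0: 0+8=8, 0+10=10
a = 2: 2+8=10, 2+10=12
a = 5: 5+8=0, 5+10=2
a = 8: 8+8=3, 8+10=5
a = 9: 9+8=4, 9+10=6
Distinct residues collected: {0, 2, 3, 4, 5, 6, 8, 10, 12}
|A + B| = 9 (out of 13 total residues).

A + B = {0, 2, 3, 4, 5, 6, 8, 10, 12}


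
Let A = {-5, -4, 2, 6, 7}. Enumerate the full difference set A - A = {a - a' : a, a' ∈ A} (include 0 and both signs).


A - A = {a - a' : a, a' ∈ A}.
Compute a - a' for each ordered pair (a, a'):
a = -5: -5--5=0, -5--4=-1, -5-2=-7, -5-6=-11, -5-7=-12
a = -4: -4--5=1, -4--4=0, -4-2=-6, -4-6=-10, -4-7=-11
a = 2: 2--5=7, 2--4=6, 2-2=0, 2-6=-4, 2-7=-5
a = 6: 6--5=11, 6--4=10, 6-2=4, 6-6=0, 6-7=-1
a = 7: 7--5=12, 7--4=11, 7-2=5, 7-6=1, 7-7=0
Collecting distinct values (and noting 0 appears from a-a):
A - A = {-12, -11, -10, -7, -6, -5, -4, -1, 0, 1, 4, 5, 6, 7, 10, 11, 12}
|A - A| = 17

A - A = {-12, -11, -10, -7, -6, -5, -4, -1, 0, 1, 4, 5, 6, 7, 10, 11, 12}


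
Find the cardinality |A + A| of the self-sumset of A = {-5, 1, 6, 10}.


A + A = {a + a' : a, a' ∈ A}; |A| = 4.
General bounds: 2|A| - 1 ≤ |A + A| ≤ |A|(|A|+1)/2, i.e. 7 ≤ |A + A| ≤ 10.
Lower bound 2|A|-1 is attained iff A is an arithmetic progression.
Enumerate sums a + a' for a ≤ a' (symmetric, so this suffices):
a = -5: -5+-5=-10, -5+1=-4, -5+6=1, -5+10=5
a = 1: 1+1=2, 1+6=7, 1+10=11
a = 6: 6+6=12, 6+10=16
a = 10: 10+10=20
Distinct sums: {-10, -4, 1, 2, 5, 7, 11, 12, 16, 20}
|A + A| = 10

|A + A| = 10


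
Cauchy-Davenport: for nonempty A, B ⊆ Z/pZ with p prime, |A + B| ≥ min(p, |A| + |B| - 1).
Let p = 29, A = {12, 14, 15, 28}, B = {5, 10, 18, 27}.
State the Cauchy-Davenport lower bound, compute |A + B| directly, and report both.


Cauchy-Davenport: |A + B| ≥ min(p, |A| + |B| - 1) for A, B nonempty in Z/pZ.
|A| = 4, |B| = 4, p = 29.
CD lower bound = min(29, 4 + 4 - 1) = min(29, 7) = 7.
Compute A + B mod 29 directly:
a = 12: 12+5=17, 12+10=22, 12+18=1, 12+27=10
a = 14: 14+5=19, 14+10=24, 14+18=3, 14+27=12
a = 15: 15+5=20, 15+10=25, 15+18=4, 15+27=13
a = 28: 28+5=4, 28+10=9, 28+18=17, 28+27=26
A + B = {1, 3, 4, 9, 10, 12, 13, 17, 19, 20, 22, 24, 25, 26}, so |A + B| = 14.
Verify: 14 ≥ 7? Yes ✓.

CD lower bound = 7, actual |A + B| = 14.


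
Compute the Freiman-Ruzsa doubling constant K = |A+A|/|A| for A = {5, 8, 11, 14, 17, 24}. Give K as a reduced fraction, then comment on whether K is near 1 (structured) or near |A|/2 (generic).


|A| = 6.
Compute A + A by enumerating all 36 pairs.
A + A = {10, 13, 16, 19, 22, 25, 28, 29, 31, 32, 34, 35, 38, 41, 48}, so |A + A| = 15.
K = |A + A| / |A| = 15/6 = 5/2 ≈ 2.5000.
Reference: AP of size 6 gives K = 11/6 ≈ 1.8333; a fully generic set of size 6 gives K ≈ 3.5000.

|A| = 6, |A + A| = 15, K = 15/6 = 5/2.


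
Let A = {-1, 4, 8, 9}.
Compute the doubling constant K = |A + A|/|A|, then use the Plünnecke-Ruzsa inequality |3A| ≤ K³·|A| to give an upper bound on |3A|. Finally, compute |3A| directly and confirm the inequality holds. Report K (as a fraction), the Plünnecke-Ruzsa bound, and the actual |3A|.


|A| = 4.
Step 1: Compute A + A by enumerating all 16 pairs.
A + A = {-2, 3, 7, 8, 12, 13, 16, 17, 18}, so |A + A| = 9.
Step 2: Doubling constant K = |A + A|/|A| = 9/4 = 9/4 ≈ 2.2500.
Step 3: Plünnecke-Ruzsa gives |3A| ≤ K³·|A| = (2.2500)³ · 4 ≈ 45.5625.
Step 4: Compute 3A = A + A + A directly by enumerating all triples (a,b,c) ∈ A³; |3A| = 16.
Step 5: Check 16 ≤ 45.5625? Yes ✓.

K = 9/4, Plünnecke-Ruzsa bound K³|A| ≈ 45.5625, |3A| = 16, inequality holds.


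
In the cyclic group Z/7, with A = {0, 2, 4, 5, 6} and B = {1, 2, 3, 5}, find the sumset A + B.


Work in Z/7Z: reduce every sum a + b modulo 7.
Enumerate all 20 pairs:
a = 0: 0+1=1, 0+2=2, 0+3=3, 0+5=5
a = 2: 2+1=3, 2+2=4, 2+3=5, 2+5=0
a = 4: 4+1=5, 4+2=6, 4+3=0, 4+5=2
a = 5: 5+1=6, 5+2=0, 5+3=1, 5+5=3
a = 6: 6+1=0, 6+2=1, 6+3=2, 6+5=4
Distinct residues collected: {0, 1, 2, 3, 4, 5, 6}
|A + B| = 7 (out of 7 total residues).

A + B = {0, 1, 2, 3, 4, 5, 6}


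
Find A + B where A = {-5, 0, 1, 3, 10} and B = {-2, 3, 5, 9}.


A + B = {a + b : a ∈ A, b ∈ B}.
Enumerate all |A|·|B| = 5·4 = 20 pairs (a, b) and collect distinct sums.
a = -5: -5+-2=-7, -5+3=-2, -5+5=0, -5+9=4
a = 0: 0+-2=-2, 0+3=3, 0+5=5, 0+9=9
a = 1: 1+-2=-1, 1+3=4, 1+5=6, 1+9=10
a = 3: 3+-2=1, 3+3=6, 3+5=8, 3+9=12
a = 10: 10+-2=8, 10+3=13, 10+5=15, 10+9=19
Collecting distinct sums: A + B = {-7, -2, -1, 0, 1, 3, 4, 5, 6, 8, 9, 10, 12, 13, 15, 19}
|A + B| = 16

A + B = {-7, -2, -1, 0, 1, 3, 4, 5, 6, 8, 9, 10, 12, 13, 15, 19}


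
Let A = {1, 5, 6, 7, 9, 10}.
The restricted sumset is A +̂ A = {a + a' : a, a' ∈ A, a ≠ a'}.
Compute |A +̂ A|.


Restricted sumset: A +̂ A = {a + a' : a ∈ A, a' ∈ A, a ≠ a'}.
Equivalently, take A + A and drop any sum 2a that is achievable ONLY as a + a for a ∈ A (i.e. sums representable only with equal summands).
Enumerate pairs (a, a') with a < a' (symmetric, so each unordered pair gives one sum; this covers all a ≠ a'):
  1 + 5 = 6
  1 + 6 = 7
  1 + 7 = 8
  1 + 9 = 10
  1 + 10 = 11
  5 + 6 = 11
  5 + 7 = 12
  5 + 9 = 14
  5 + 10 = 15
  6 + 7 = 13
  6 + 9 = 15
  6 + 10 = 16
  7 + 9 = 16
  7 + 10 = 17
  9 + 10 = 19
Collected distinct sums: {6, 7, 8, 10, 11, 12, 13, 14, 15, 16, 17, 19}
|A +̂ A| = 12
(Reference bound: |A +̂ A| ≥ 2|A| - 3 for |A| ≥ 2, with |A| = 6 giving ≥ 9.)

|A +̂ A| = 12


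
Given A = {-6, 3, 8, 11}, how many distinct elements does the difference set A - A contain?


A - A = {a - a' : a, a' ∈ A}; |A| = 4.
Bounds: 2|A|-1 ≤ |A - A| ≤ |A|² - |A| + 1, i.e. 7 ≤ |A - A| ≤ 13.
Note: 0 ∈ A - A always (from a - a). The set is symmetric: if d ∈ A - A then -d ∈ A - A.
Enumerate nonzero differences d = a - a' with a > a' (then include -d):
Positive differences: {3, 5, 8, 9, 14, 17}
Full difference set: {0} ∪ (positive diffs) ∪ (negative diffs).
|A - A| = 1 + 2·6 = 13 (matches direct enumeration: 13).

|A - A| = 13


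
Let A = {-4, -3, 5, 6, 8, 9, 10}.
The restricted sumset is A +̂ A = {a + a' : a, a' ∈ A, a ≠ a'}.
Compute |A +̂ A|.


Restricted sumset: A +̂ A = {a + a' : a ∈ A, a' ∈ A, a ≠ a'}.
Equivalently, take A + A and drop any sum 2a that is achievable ONLY as a + a for a ∈ A (i.e. sums representable only with equal summands).
Enumerate pairs (a, a') with a < a' (symmetric, so each unordered pair gives one sum; this covers all a ≠ a'):
  -4 + -3 = -7
  -4 + 5 = 1
  -4 + 6 = 2
  -4 + 8 = 4
  -4 + 9 = 5
  -4 + 10 = 6
  -3 + 5 = 2
  -3 + 6 = 3
  -3 + 8 = 5
  -3 + 9 = 6
  -3 + 10 = 7
  5 + 6 = 11
  5 + 8 = 13
  5 + 9 = 14
  5 + 10 = 15
  6 + 8 = 14
  6 + 9 = 15
  6 + 10 = 16
  8 + 9 = 17
  8 + 10 = 18
  9 + 10 = 19
Collected distinct sums: {-7, 1, 2, 3, 4, 5, 6, 7, 11, 13, 14, 15, 16, 17, 18, 19}
|A +̂ A| = 16
(Reference bound: |A +̂ A| ≥ 2|A| - 3 for |A| ≥ 2, with |A| = 7 giving ≥ 11.)

|A +̂ A| = 16


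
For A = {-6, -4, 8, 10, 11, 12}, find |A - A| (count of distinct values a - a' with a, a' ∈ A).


A - A = {a - a' : a, a' ∈ A}; |A| = 6.
Bounds: 2|A|-1 ≤ |A - A| ≤ |A|² - |A| + 1, i.e. 11 ≤ |A - A| ≤ 31.
Note: 0 ∈ A - A always (from a - a). The set is symmetric: if d ∈ A - A then -d ∈ A - A.
Enumerate nonzero differences d = a - a' with a > a' (then include -d):
Positive differences: {1, 2, 3, 4, 12, 14, 15, 16, 17, 18}
Full difference set: {0} ∪ (positive diffs) ∪ (negative diffs).
|A - A| = 1 + 2·10 = 21 (matches direct enumeration: 21).

|A - A| = 21


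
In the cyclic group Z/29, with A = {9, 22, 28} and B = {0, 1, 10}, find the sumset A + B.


Work in Z/29Z: reduce every sum a + b modulo 29.
Enumerate all 9 pairs:
a = 9: 9+0=9, 9+1=10, 9+10=19
a = 22: 22+0=22, 22+1=23, 22+10=3
a = 28: 28+0=28, 28+1=0, 28+10=9
Distinct residues collected: {0, 3, 9, 10, 19, 22, 23, 28}
|A + B| = 8 (out of 29 total residues).

A + B = {0, 3, 9, 10, 19, 22, 23, 28}


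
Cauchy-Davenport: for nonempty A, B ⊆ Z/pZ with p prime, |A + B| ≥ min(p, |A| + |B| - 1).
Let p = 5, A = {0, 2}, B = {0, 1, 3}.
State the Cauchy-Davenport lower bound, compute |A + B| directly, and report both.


Cauchy-Davenport: |A + B| ≥ min(p, |A| + |B| - 1) for A, B nonempty in Z/pZ.
|A| = 2, |B| = 3, p = 5.
CD lower bound = min(5, 2 + 3 - 1) = min(5, 4) = 4.
Compute A + B mod 5 directly:
a = 0: 0+0=0, 0+1=1, 0+3=3
a = 2: 2+0=2, 2+1=3, 2+3=0
A + B = {0, 1, 2, 3}, so |A + B| = 4.
Verify: 4 ≥ 4? Yes ✓.

CD lower bound = 4, actual |A + B| = 4.


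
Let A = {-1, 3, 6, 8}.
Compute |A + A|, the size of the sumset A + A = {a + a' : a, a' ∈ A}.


A + A = {a + a' : a, a' ∈ A}; |A| = 4.
General bounds: 2|A| - 1 ≤ |A + A| ≤ |A|(|A|+1)/2, i.e. 7 ≤ |A + A| ≤ 10.
Lower bound 2|A|-1 is attained iff A is an arithmetic progression.
Enumerate sums a + a' for a ≤ a' (symmetric, so this suffices):
a = -1: -1+-1=-2, -1+3=2, -1+6=5, -1+8=7
a = 3: 3+3=6, 3+6=9, 3+8=11
a = 6: 6+6=12, 6+8=14
a = 8: 8+8=16
Distinct sums: {-2, 2, 5, 6, 7, 9, 11, 12, 14, 16}
|A + A| = 10

|A + A| = 10


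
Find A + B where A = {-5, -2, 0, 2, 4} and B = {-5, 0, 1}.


A + B = {a + b : a ∈ A, b ∈ B}.
Enumerate all |A|·|B| = 5·3 = 15 pairs (a, b) and collect distinct sums.
a = -5: -5+-5=-10, -5+0=-5, -5+1=-4
a = -2: -2+-5=-7, -2+0=-2, -2+1=-1
a = 0: 0+-5=-5, 0+0=0, 0+1=1
a = 2: 2+-5=-3, 2+0=2, 2+1=3
a = 4: 4+-5=-1, 4+0=4, 4+1=5
Collecting distinct sums: A + B = {-10, -7, -5, -4, -3, -2, -1, 0, 1, 2, 3, 4, 5}
|A + B| = 13

A + B = {-10, -7, -5, -4, -3, -2, -1, 0, 1, 2, 3, 4, 5}


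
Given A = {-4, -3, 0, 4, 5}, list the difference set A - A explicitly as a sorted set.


A - A = {a - a' : a, a' ∈ A}.
Compute a - a' for each ordered pair (a, a'):
a = -4: -4--4=0, -4--3=-1, -4-0=-4, -4-4=-8, -4-5=-9
a = -3: -3--4=1, -3--3=0, -3-0=-3, -3-4=-7, -3-5=-8
a = 0: 0--4=4, 0--3=3, 0-0=0, 0-4=-4, 0-5=-5
a = 4: 4--4=8, 4--3=7, 4-0=4, 4-4=0, 4-5=-1
a = 5: 5--4=9, 5--3=8, 5-0=5, 5-4=1, 5-5=0
Collecting distinct values (and noting 0 appears from a-a):
A - A = {-9, -8, -7, -5, -4, -3, -1, 0, 1, 3, 4, 5, 7, 8, 9}
|A - A| = 15

A - A = {-9, -8, -7, -5, -4, -3, -1, 0, 1, 3, 4, 5, 7, 8, 9}
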